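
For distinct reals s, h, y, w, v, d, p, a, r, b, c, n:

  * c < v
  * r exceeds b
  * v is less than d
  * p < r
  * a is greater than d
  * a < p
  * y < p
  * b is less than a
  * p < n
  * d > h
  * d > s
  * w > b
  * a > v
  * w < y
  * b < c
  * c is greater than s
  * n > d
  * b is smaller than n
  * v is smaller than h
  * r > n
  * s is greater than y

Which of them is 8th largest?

The consecutive relations fix a unique order: b < w < y < s < c < v < h < d < a < p < n < r.
Counting 8 from the largest end gives c.

c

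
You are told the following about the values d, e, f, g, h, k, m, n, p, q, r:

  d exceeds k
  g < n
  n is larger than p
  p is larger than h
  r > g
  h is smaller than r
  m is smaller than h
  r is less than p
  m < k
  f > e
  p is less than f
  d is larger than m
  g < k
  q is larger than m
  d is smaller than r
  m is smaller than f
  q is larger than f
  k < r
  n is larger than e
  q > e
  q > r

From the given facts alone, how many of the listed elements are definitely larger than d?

The elements the relations force above d are r, p, f, n, q — no chain reaches any other.
That is 5.

5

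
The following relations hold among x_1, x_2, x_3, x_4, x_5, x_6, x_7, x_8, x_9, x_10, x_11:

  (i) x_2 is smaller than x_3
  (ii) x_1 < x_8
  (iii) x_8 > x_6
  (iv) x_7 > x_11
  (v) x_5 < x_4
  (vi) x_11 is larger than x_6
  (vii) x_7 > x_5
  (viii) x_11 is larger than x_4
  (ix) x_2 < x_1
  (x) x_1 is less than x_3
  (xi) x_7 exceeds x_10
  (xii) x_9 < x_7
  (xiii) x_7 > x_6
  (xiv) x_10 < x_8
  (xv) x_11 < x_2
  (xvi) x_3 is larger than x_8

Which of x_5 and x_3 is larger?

The relevant relations are x_5 < x_4; x_4 < x_11; x_11 < x_2; x_2 < x_1; x_1 < x_8; x_8 < x_3.
Together: x_5 < x_4 < x_11 < x_2 < x_1 < x_8 < x_3.
So x_5 < x_3; x_3 is the larger of the two.

x_3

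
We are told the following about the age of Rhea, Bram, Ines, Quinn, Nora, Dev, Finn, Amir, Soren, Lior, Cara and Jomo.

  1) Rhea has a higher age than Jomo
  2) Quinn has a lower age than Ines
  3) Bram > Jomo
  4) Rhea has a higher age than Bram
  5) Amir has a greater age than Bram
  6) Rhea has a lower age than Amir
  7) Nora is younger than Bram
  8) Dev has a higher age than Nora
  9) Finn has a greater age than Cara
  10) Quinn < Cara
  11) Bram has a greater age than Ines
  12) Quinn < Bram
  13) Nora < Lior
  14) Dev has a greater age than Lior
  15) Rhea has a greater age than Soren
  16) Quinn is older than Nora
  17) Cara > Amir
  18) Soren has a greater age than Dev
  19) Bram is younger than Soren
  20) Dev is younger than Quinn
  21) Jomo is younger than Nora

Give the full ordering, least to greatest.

Jomo < Nora < Lior < Dev < Quinn < Ines < Bram < Soren < Rhea < Amir < Cara < Finn

Nothing is placed below Jomo, so it is least; from there Jomo < Nora; Nora < Lior; Lior < Dev; Dev < Quinn; Quinn < Ines; Ines < Bram; Bram < Soren; Soren < Rhea; Rhea < Amir; Amir < Cara; Cara < Finn, each given directly.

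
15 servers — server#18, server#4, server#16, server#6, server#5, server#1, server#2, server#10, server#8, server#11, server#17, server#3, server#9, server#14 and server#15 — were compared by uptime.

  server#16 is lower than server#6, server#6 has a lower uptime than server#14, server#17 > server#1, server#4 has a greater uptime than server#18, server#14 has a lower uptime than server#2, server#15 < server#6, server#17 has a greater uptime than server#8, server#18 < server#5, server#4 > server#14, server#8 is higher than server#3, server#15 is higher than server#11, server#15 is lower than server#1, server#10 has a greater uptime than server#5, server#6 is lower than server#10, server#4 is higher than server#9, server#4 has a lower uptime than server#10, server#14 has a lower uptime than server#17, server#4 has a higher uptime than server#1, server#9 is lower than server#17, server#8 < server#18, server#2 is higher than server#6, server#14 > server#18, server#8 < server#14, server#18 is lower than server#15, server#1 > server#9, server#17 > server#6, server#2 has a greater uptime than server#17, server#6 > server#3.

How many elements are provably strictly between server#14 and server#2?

1

The relations place server#14 below server#2. An element lies strictly between them when it is forced above server#14 and also forced below server#2.
Above server#14: {server#4, server#17, server#10}. Below server#2: {server#3, server#8, server#9, server#18, server#11, server#16, server#15, server#6, server#1, server#17}.
Intersection: {server#17} — 1.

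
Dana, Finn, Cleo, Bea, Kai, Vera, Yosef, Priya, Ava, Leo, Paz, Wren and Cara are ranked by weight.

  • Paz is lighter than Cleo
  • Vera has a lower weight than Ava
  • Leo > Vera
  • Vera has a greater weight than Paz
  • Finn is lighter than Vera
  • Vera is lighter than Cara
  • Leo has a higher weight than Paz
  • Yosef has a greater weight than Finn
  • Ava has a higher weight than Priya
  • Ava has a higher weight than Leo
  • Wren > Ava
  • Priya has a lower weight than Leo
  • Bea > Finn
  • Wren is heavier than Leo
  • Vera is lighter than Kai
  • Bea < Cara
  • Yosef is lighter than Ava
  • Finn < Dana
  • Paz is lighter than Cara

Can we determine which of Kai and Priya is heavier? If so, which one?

undetermined

Following every chain through Priya: above Priya we get Leo, Ava, Wren.
Kai is not reached, and no chain runs the other way from Kai to Priya.
So the given relations leave the order of Priya and Kai undetermined.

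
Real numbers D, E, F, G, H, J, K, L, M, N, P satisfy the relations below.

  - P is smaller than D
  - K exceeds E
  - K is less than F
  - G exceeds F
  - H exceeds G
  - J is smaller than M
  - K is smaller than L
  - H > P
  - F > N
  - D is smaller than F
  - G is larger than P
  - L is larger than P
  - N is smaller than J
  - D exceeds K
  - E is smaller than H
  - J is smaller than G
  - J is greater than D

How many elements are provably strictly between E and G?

Chaining upward from E reaches: K, D, J, M, F, H, L.
Chaining downward from G reaches: P, K, N, D, J, F.
Strictly between E and G are those in both lists: K, D, J, F — 4 elements.

4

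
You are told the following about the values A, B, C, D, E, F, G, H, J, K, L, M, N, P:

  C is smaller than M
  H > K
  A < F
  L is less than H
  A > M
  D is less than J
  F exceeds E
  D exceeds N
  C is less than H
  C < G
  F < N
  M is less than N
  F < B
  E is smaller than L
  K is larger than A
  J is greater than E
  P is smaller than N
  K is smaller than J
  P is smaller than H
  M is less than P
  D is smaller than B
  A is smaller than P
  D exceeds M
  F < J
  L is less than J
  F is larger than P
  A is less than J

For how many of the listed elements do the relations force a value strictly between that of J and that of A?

Chaining upward from A reaches: P, F, N, K, H, D, B.
Chaining downward from J reaches: E, C, M, P, L, F, N, K, D.
Strictly between A and J are those in both lists: P, F, N, K, D — 5 elements.

5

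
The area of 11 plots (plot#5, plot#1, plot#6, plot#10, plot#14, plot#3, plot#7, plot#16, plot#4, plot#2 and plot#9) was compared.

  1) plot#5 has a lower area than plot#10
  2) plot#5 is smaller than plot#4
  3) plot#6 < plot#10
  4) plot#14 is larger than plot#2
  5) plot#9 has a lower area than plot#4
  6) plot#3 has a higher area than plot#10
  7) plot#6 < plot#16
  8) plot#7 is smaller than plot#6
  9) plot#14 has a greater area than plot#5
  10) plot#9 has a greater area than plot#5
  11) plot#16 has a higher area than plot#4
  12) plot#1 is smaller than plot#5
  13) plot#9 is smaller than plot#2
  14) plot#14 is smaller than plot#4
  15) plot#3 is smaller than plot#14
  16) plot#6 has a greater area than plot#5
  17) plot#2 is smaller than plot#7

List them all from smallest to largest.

The consecutive links are each given: plot#1 < plot#5; plot#5 < plot#9; plot#9 < plot#2; plot#2 < plot#7; plot#7 < plot#6; plot#6 < plot#10; plot#10 < plot#3; plot#3 < plot#14; plot#14 < plot#4; plot#4 < plot#16.

plot#1 < plot#5 < plot#9 < plot#2 < plot#7 < plot#6 < plot#10 < plot#3 < plot#14 < plot#4 < plot#16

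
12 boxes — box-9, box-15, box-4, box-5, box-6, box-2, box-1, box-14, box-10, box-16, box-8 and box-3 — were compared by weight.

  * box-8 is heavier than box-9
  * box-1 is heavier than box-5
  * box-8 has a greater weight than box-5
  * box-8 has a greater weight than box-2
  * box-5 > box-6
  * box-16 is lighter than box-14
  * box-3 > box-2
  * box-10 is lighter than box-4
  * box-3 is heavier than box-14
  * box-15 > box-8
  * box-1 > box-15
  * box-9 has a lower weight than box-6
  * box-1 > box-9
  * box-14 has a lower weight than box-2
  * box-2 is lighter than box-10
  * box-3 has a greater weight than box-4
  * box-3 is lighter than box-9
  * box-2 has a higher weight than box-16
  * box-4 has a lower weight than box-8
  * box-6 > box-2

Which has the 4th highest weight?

Chaining the given pairs: box-16 < box-14 < box-2 < box-10 < box-4 < box-3 < box-9 < box-6 < box-5 < box-8 < box-15 < box-1.
The 4th largest is box-5.

box-5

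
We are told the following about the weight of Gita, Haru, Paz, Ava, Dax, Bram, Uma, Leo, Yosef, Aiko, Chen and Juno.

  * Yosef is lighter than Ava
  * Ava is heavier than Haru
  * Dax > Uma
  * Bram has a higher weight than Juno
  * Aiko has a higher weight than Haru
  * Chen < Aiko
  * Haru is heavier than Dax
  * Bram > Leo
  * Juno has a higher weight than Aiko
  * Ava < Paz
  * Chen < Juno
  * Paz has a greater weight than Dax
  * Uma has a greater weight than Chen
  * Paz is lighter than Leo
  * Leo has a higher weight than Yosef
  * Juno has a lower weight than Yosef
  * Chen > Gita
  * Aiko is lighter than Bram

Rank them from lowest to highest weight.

Gita < Chen < Uma < Dax < Haru < Aiko < Juno < Yosef < Ava < Paz < Leo < Bram

Each adjacent pair is fixed by a given relation: Gita < Chen; Chen < Uma; Uma < Dax; Dax < Haru; Haru < Aiko; Aiko < Juno; Juno < Yosef; Yosef < Ava; Ava < Paz; Paz < Leo; Leo < Bram. Chaining them end to end gives the full order.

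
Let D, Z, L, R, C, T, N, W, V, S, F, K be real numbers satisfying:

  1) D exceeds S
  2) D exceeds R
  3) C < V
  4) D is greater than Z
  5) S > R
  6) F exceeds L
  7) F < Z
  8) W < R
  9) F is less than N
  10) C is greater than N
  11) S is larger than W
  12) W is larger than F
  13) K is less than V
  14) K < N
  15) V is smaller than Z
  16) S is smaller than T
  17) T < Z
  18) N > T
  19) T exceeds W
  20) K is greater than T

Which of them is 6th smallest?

T

Piecing the relations together gives one ordering: L < F < W < R < S < T < K < N < C < V < Z < D.
Counting 6 from the smallest end gives T.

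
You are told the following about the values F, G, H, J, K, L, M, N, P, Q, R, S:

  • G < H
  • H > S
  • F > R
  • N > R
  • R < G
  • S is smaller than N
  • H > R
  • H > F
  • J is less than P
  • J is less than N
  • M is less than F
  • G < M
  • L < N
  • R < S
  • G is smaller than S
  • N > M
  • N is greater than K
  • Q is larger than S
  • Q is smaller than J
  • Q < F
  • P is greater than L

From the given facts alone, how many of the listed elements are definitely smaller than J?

4

Directly below J: Q.
One step further: S (2 so far).
One step further: R, G (4 so far).
Nothing else is reachable below J; 4 in all.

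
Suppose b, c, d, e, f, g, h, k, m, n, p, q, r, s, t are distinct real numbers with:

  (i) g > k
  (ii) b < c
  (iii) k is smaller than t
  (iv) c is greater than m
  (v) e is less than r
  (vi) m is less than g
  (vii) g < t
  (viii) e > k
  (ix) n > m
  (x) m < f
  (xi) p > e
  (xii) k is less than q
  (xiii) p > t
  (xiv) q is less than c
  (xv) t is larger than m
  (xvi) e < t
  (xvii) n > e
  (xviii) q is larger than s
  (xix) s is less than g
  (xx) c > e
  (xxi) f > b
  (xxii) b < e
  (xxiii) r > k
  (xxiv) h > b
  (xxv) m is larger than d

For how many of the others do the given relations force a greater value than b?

8

Directly above b: e, h, c, f.
One step further: r, n, t, p (8 so far).
No other element is forced above b by the given relations, so the count is 8.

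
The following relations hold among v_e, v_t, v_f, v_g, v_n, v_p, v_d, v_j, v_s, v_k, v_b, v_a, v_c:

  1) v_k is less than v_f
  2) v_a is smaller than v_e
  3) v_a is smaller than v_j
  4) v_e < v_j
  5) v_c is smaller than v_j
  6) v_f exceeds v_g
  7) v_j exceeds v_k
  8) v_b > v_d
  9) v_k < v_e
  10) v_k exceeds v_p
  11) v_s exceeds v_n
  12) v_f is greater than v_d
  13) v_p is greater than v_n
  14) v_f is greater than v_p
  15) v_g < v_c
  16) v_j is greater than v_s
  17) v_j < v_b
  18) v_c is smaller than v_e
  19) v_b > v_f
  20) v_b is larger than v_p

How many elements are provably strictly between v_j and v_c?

The relations place v_c below v_j. An element lies strictly between them when it is forced above v_c and also forced below v_j.
Above v_c: {v_e, v_b}. Below v_j: {v_n, v_p, v_a, v_g, v_k, v_s, v_e}.
Intersection: {v_e} — 1.

1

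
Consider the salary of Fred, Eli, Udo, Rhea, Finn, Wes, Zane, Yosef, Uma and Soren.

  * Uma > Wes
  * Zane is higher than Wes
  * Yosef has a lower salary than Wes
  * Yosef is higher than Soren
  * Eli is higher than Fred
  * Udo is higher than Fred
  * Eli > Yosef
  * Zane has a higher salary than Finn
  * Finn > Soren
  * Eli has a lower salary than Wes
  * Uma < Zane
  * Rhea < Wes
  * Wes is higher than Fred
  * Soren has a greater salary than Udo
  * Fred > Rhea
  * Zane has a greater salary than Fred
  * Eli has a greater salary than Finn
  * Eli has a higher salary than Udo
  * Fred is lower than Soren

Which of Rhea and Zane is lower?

Rhea

The relevant relations are Rhea < Fred; Fred < Udo; Udo < Soren; Soren < Yosef; Yosef < Eli; Eli < Wes; Wes < Uma; Uma < Zane.
Together: Rhea < Fred < Udo < Soren < Yosef < Eli < Wes < Uma < Zane.
So Rhea < Zane; Rhea is the lower of the two.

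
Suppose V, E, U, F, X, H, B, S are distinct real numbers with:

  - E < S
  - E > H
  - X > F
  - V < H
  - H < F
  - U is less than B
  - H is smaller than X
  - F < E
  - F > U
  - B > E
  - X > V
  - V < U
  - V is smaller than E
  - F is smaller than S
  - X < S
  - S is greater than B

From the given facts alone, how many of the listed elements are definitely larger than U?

5

Directly above U: F, B.
One step further: X, E, S (5 so far).
Nothing else is reachable above U; 5 in all.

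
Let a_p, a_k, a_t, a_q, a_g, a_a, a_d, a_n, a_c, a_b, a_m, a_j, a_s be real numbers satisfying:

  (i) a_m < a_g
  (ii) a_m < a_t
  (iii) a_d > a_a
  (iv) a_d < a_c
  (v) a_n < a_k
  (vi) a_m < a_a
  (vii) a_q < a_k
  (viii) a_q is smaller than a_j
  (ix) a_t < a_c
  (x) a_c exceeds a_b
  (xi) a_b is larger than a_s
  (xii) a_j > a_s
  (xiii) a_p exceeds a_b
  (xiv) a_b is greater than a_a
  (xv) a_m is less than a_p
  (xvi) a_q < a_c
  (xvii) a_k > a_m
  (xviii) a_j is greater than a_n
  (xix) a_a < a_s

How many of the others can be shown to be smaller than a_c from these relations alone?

Directly below a_c: a_b, a_q, a_d, a_t.
One step further: a_m, a_a, a_s (7 so far).
Nothing else is reachable below a_c; 7 in all.

7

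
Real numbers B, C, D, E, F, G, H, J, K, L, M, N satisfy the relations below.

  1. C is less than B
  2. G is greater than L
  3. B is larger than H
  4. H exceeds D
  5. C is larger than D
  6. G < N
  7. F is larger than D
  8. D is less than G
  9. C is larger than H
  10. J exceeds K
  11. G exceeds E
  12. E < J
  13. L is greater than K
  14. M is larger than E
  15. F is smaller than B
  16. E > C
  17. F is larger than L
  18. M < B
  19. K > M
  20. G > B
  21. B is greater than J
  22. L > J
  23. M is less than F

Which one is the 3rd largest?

Chaining the given pairs: D < H < C < E < M < K < J < L < F < B < G < N.
The 3rd largest is B.

B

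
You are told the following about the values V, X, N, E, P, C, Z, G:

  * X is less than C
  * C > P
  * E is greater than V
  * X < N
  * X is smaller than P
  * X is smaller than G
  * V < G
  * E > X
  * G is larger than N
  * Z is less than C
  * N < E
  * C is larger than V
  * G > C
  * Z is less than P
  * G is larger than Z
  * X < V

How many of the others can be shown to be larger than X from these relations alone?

Directly above X: N, P, V, E, C, G.
No other element is forced above X by the given relations, so the count is 6.

6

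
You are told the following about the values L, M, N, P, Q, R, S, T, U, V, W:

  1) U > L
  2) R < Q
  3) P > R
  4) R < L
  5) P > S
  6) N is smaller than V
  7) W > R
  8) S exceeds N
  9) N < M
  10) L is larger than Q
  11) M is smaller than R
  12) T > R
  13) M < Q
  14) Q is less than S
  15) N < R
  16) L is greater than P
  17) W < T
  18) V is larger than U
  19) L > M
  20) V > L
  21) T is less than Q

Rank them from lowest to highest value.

N < M < R < W < T < Q < S < P < L < U < V

Each adjacent pair is fixed by a given relation: N < M; M < R; R < W; W < T; T < Q; Q < S; S < P; P < L; L < U; U < V. Chaining them end to end gives the full order.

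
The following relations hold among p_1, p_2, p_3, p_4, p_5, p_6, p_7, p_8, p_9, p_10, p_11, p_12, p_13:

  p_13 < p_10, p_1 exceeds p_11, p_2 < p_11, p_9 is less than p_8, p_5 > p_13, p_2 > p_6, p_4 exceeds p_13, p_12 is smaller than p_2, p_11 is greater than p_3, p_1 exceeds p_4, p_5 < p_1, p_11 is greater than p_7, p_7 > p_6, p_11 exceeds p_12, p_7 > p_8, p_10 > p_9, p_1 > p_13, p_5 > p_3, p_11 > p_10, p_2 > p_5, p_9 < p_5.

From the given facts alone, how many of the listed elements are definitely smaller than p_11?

10

From p_11 the given relations immediately reach p_12, p_3, p_7, p_10, p_2.
From those, p_13, p_6, p_9, p_8, p_5 — 10 in total.
No other element is forced below p_11 by the given relations, so the count is 10.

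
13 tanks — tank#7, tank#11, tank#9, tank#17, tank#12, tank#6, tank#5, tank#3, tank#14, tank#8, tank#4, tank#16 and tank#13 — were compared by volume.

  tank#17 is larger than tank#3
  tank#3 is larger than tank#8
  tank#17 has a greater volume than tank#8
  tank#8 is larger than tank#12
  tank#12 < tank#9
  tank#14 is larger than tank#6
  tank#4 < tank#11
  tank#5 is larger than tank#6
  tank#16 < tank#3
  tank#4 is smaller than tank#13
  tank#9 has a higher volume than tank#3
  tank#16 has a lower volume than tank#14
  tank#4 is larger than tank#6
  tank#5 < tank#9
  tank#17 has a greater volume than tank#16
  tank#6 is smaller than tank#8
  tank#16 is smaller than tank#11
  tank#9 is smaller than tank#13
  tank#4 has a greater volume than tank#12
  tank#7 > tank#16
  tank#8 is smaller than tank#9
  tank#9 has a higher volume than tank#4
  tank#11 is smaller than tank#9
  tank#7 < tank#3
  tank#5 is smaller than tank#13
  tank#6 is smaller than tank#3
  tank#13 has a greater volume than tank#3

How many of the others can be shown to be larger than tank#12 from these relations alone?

From tank#12 the given relations immediately reach tank#4, tank#8, tank#9.
From those, tank#11, tank#3, tank#17, tank#13 — 7 in total.
Nothing else is reachable above tank#12; 7 in all.

7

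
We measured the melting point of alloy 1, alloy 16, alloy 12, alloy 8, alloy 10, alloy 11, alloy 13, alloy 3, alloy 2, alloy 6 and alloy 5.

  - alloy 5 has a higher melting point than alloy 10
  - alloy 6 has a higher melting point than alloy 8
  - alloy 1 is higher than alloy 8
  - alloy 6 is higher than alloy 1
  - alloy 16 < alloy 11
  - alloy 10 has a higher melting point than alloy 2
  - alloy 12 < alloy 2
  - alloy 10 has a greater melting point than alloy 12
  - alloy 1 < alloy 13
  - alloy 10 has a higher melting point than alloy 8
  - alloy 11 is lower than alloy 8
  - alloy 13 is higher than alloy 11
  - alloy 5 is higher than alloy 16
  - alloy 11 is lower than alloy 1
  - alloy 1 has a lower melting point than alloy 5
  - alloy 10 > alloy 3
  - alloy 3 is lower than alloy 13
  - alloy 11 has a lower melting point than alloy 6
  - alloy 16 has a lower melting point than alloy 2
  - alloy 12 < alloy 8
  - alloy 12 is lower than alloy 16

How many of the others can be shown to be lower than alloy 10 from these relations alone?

6

Directly below alloy 10: alloy 12, alloy 3, alloy 8, alloy 2.
One step further: alloy 16, alloy 11 (6 so far).
Nothing else is reachable below alloy 10; 6 in all.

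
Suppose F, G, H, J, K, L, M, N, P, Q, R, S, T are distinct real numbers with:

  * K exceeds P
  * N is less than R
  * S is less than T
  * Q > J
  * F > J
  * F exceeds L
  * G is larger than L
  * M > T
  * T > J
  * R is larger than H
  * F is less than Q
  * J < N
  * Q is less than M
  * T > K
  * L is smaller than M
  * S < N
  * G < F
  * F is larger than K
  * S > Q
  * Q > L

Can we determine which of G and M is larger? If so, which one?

M

The relevant relations are G < F; F < Q; Q < S; S < T; T < M.
Together: G < F < Q < S < T < M.
So M is larger.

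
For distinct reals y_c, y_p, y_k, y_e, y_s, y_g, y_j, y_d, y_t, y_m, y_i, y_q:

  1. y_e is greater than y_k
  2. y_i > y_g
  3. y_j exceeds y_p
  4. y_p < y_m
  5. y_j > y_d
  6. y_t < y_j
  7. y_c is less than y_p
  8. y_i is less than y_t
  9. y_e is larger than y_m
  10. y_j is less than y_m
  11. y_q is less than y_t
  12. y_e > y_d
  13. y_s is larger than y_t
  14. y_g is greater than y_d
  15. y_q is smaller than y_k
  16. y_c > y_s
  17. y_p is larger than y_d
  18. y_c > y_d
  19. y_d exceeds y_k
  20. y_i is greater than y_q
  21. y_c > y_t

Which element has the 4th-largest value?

y_p

Piecing the relations together gives one ordering: y_q < y_k < y_d < y_g < y_i < y_t < y_s < y_c < y_p < y_j < y_m < y_e.
Counting 4 from the largest end gives y_p.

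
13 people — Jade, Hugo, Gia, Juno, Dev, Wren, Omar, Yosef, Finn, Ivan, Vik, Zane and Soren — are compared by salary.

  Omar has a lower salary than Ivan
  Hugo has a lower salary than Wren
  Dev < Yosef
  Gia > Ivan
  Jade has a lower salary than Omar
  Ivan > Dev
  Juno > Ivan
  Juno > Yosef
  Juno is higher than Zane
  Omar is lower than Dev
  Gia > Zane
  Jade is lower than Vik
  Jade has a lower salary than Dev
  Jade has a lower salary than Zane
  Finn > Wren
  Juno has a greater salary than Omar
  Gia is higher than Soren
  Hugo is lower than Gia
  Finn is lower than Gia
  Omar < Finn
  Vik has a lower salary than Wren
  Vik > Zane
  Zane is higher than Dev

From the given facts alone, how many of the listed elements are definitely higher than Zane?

5

From Zane the given relations immediately reach Vik, Juno, Gia.
From those, Wren — 4 in total.
From those, Finn — 5 in total.
Nothing else is reachable above Zane; 5 in all.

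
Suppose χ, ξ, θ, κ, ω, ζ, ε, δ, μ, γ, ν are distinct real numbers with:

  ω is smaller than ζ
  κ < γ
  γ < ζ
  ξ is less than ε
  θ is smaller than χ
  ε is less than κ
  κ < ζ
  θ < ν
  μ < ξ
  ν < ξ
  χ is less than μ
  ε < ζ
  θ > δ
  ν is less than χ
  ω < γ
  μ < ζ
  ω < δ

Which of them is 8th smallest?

Piecing the relations together gives one ordering: ω < δ < θ < ν < χ < μ < ξ < ε < κ < γ < ζ.
The 8th smallest is ε.

ε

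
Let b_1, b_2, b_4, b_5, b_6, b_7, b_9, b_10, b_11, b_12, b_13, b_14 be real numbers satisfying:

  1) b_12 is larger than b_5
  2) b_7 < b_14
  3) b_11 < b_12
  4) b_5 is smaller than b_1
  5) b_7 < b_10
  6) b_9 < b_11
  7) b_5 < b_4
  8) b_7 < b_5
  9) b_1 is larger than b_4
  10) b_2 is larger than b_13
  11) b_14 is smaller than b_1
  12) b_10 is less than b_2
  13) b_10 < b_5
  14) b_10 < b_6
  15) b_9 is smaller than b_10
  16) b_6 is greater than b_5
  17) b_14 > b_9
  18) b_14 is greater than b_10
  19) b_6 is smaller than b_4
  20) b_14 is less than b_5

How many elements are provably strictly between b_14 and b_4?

Chaining upward from b_14 reaches: b_5, b_6, b_12, b_1.
Chaining downward from b_4 reaches: b_9, b_7, b_10, b_5, b_6.
Strictly between b_14 and b_4 are those in both lists: b_5, b_6 — 2 elements.

2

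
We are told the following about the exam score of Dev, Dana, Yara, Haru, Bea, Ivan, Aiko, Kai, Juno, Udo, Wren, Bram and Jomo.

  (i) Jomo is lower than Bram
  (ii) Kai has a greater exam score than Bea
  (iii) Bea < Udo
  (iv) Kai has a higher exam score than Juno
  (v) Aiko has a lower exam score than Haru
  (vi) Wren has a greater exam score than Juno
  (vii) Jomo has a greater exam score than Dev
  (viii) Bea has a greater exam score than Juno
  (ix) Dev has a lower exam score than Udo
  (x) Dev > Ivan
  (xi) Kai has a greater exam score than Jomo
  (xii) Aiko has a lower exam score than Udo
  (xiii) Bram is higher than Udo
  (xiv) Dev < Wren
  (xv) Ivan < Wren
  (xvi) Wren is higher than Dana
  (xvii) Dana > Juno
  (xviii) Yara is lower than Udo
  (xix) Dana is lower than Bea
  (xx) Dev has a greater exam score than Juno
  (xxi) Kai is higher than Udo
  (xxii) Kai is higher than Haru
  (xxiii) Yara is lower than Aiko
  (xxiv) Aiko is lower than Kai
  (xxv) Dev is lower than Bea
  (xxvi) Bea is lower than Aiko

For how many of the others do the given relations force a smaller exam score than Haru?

Directly below Haru: Aiko.
One step further: Yara, Bea (3 so far).
One step further: Juno, Dev, Dana (6 so far).
One step further: Ivan (7 so far).
Nothing else is reachable below Haru; 7 in all.

7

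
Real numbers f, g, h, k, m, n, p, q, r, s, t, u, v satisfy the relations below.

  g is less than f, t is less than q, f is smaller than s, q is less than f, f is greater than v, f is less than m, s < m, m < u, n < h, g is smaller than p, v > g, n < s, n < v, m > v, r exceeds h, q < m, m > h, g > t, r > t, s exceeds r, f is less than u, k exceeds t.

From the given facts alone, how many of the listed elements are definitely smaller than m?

From m the given relations immediately reach h, q, v, f, s.
From those, n, t, g, r — 9 in total.
Nothing else is reachable below m; 9 in all.

9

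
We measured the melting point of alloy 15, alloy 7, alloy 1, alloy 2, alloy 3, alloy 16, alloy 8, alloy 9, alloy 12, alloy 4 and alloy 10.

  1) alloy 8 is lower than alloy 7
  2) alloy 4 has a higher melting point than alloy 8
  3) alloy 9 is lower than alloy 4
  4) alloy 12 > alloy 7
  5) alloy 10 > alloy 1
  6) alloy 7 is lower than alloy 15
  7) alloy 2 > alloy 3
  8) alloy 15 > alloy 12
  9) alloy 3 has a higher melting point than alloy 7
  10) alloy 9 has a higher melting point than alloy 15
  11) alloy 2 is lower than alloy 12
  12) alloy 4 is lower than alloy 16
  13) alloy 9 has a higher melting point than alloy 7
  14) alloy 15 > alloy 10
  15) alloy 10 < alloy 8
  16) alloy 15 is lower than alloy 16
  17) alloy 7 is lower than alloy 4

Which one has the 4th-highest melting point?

alloy 15

Piecing the relations together gives one ordering: alloy 1 < alloy 10 < alloy 8 < alloy 7 < alloy 3 < alloy 2 < alloy 12 < alloy 15 < alloy 9 < alloy 4 < alloy 16.
The 4th largest is alloy 15.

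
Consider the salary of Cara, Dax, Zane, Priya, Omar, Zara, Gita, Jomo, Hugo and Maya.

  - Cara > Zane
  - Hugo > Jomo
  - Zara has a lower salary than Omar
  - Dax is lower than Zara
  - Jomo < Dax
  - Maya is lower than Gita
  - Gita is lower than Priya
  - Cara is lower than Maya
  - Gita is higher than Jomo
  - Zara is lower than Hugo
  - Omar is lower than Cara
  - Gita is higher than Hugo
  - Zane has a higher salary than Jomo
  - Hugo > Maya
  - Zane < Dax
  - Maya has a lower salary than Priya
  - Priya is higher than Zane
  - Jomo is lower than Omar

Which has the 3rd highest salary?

Hugo

Piecing the relations together gives one ordering: Jomo < Zane < Dax < Zara < Omar < Cara < Maya < Hugo < Gita < Priya.
The 3rd largest is Hugo.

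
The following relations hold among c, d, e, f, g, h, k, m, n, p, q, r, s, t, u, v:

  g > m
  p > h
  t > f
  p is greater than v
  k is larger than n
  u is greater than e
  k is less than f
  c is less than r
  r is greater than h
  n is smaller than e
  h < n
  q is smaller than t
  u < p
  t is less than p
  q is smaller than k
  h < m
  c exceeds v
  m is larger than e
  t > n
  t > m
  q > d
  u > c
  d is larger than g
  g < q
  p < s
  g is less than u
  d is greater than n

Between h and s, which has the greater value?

s

The relevant relations are h < n; n < e; e < m; m < g; g < d; d < q; q < k; k < f; f < t; t < p; p < s.
Chaining these gives h < n < e < m < g < d < q < k < f < t < p < s.
So h < s; s is the larger of the two.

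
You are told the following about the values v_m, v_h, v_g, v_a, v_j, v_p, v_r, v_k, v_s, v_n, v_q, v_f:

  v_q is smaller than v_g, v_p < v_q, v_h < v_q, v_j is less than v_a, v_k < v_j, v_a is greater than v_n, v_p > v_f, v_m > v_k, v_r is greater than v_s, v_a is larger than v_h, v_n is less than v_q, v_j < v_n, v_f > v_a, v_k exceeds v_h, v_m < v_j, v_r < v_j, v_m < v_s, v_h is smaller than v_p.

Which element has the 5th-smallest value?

v_r

The consecutive relations fix a unique order: v_h < v_k < v_m < v_s < v_r < v_j < v_n < v_a < v_f < v_p < v_q < v_g.
The 5th smallest is v_r.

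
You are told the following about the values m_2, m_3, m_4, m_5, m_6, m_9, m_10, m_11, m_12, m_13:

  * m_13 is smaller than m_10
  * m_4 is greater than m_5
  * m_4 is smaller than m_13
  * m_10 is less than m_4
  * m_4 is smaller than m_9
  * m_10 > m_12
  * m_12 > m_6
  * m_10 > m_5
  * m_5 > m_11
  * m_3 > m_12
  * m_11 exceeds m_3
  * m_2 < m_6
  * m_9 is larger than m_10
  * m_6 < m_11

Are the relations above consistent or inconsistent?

Chaining the given relations yields m_4 < m_13 < m_10, so m_4 < m_10. But one relation states m_10 < m_4. These cannot both hold.

inconsistent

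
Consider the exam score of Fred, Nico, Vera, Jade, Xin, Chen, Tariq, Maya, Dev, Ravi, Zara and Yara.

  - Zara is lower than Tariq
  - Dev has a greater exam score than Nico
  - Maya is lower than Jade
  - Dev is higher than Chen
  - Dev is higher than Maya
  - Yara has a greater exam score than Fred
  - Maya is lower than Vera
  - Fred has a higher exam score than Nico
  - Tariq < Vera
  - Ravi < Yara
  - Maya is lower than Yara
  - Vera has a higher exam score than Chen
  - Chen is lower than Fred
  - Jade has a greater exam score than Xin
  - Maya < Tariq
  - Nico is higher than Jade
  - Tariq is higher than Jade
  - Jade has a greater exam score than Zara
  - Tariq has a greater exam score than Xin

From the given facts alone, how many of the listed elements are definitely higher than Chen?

The elements the relations force above Chen are Vera, Fred, Dev, Yara — no chain reaches any other.
That is 4.

4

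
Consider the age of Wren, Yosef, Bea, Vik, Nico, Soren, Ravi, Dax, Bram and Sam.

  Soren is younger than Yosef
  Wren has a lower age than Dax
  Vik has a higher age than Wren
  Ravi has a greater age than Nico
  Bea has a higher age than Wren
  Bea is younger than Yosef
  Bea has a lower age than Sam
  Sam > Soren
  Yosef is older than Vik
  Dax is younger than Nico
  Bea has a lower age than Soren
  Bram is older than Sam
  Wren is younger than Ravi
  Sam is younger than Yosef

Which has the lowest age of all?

Chaining upward from Wren: directly above it, Bea, Vik, Dax, Ravi; then Soren, Nico, Sam, Yosef; then Bram.
That covers every other element, and nothing is given below Wren, so Wren is the lowest age.

Wren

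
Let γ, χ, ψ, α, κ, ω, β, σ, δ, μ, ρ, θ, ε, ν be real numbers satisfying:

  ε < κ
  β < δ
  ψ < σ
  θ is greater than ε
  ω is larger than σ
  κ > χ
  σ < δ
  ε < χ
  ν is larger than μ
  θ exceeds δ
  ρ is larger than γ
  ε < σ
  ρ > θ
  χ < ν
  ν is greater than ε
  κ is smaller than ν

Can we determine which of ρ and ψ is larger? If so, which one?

ρ

Link the given pairs in sequence: ψ < σ; σ < δ; δ < θ; θ < ρ.
Chaining these gives ψ < σ < δ < θ < ρ.
So ρ is larger.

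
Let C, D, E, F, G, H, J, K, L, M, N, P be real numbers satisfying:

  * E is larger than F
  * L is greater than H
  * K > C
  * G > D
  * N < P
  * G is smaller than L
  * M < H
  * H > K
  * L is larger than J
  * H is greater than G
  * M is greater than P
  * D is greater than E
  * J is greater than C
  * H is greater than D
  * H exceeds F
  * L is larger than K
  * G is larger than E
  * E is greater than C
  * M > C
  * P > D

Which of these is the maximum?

L

Chaining downward from L: directly below it, K, J, G, H; then C, F, E, D, M; then P; then N.
That covers every other element, and nothing is given above L, so L is the maximum.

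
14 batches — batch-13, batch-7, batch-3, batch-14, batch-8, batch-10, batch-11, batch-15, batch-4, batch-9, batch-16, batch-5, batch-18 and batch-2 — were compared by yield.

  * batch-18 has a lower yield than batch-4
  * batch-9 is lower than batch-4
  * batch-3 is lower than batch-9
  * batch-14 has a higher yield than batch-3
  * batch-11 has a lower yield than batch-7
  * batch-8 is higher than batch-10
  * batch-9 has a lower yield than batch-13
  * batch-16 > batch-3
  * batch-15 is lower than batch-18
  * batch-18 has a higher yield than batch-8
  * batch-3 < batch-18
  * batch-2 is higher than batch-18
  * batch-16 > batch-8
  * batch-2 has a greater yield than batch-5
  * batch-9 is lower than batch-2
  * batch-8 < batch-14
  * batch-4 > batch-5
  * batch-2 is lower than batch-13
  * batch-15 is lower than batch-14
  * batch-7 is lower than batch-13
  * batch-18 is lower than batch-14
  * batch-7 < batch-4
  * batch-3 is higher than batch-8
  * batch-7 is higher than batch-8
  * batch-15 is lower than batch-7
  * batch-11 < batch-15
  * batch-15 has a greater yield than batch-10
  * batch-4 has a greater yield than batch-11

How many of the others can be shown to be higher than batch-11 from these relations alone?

The elements the relations force above batch-11 are batch-15, batch-18, batch-7, batch-14, batch-2, batch-13, batch-4 — no chain reaches any other.
That is 7.

7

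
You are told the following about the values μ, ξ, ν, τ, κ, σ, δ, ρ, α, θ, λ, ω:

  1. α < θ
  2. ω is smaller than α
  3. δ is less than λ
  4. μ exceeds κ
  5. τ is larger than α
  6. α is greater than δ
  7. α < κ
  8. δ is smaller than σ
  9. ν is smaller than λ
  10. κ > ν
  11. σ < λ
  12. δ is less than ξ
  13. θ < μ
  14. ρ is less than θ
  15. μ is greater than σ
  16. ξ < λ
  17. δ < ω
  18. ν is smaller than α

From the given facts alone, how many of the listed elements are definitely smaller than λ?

4

The elements the relations force below λ are δ, σ, ν, ξ — no chain reaches any other.
That is 4.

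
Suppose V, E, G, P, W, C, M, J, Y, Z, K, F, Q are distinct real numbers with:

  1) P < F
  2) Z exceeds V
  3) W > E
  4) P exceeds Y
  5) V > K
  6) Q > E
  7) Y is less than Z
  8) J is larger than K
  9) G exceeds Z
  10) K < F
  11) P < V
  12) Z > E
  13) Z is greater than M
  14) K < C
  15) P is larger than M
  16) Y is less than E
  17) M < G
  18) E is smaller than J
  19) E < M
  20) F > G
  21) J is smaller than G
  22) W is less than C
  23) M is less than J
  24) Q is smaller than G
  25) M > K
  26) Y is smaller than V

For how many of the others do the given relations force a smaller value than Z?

6

From Z the given relations immediately reach Y, E, M, V.
From those, K, P — 6 in total.
No other element is forced below Z by the given relations, so the count is 6.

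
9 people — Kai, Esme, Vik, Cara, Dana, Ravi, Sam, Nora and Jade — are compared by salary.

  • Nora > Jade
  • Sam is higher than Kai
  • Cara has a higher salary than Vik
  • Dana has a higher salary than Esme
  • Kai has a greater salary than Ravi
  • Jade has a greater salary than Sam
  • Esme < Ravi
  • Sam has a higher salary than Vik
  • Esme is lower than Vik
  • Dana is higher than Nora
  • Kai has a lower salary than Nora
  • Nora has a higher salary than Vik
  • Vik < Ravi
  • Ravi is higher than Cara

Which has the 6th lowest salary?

Sam

Chaining the given pairs: Esme < Vik < Cara < Ravi < Kai < Sam < Jade < Nora < Dana.
Counting 6 from the smallest end gives Sam.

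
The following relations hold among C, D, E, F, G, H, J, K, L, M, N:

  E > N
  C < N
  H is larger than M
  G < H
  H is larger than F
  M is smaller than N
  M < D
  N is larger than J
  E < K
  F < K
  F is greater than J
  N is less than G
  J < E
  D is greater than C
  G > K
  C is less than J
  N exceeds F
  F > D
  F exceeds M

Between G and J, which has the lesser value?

J

Chaining the given relations: J < F < N < E < K < G.
So J < G; J is the smaller of the two.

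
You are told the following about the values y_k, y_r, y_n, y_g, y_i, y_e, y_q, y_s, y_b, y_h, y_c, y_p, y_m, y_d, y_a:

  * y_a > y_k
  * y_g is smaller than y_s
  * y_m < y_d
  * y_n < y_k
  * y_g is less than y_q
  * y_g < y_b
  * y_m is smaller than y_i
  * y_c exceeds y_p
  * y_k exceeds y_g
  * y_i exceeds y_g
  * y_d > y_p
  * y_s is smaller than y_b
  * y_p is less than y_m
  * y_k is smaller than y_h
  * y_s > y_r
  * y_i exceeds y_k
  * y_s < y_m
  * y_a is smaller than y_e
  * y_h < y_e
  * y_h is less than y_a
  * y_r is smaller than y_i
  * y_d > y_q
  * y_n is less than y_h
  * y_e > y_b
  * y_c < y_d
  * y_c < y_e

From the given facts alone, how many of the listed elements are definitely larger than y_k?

From y_k the given relations immediately reach y_h, y_i, y_a.
From those, y_e — 4 in total.
No other element is forced above y_k by the given relations, so the count is 4.

4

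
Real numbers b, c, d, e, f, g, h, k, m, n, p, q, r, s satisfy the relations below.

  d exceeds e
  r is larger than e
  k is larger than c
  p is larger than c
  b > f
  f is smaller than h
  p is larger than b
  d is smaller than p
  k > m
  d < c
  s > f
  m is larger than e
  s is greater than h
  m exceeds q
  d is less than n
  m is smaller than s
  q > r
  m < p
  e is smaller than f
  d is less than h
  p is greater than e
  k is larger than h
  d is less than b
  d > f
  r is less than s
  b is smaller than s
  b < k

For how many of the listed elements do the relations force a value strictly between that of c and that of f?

Chaining upward from f reaches: d, b, h, n, k, s, p.
Chaining downward from c reaches: e, d.
Strictly between f and c are those in both lists: d — 1 element.

1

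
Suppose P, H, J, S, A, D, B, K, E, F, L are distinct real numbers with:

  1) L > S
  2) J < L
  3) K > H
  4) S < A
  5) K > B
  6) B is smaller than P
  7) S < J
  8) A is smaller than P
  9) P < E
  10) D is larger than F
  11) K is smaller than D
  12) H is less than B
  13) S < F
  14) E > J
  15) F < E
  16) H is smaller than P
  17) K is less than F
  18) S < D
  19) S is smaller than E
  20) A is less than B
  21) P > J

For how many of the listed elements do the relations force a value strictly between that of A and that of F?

2

The relations place A below F. An element lies strictly between them when it is forced above A and also forced below F.
Above A: {B, K, P, E, D}. Below F: {H, S, B, K}.
Intersection: {B, K} — 2.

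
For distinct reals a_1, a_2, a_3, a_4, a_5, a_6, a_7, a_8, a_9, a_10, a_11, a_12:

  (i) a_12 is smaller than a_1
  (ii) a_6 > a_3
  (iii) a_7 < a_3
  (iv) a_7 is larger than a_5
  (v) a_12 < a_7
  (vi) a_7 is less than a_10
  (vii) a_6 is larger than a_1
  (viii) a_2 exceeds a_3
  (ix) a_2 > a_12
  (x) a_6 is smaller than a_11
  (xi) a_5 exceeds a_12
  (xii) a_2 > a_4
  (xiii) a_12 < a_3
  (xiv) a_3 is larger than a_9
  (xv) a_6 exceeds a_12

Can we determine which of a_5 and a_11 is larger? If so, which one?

a_5 < a_7 and a_7 < a_3 give a_5 < a_3.
Then a_3 < a_6 extends the chain to a_6.
With a_6 < a_11: a_5 < a_7 < a_3 < a_6 < a_11.
So a_11 is larger.

a_11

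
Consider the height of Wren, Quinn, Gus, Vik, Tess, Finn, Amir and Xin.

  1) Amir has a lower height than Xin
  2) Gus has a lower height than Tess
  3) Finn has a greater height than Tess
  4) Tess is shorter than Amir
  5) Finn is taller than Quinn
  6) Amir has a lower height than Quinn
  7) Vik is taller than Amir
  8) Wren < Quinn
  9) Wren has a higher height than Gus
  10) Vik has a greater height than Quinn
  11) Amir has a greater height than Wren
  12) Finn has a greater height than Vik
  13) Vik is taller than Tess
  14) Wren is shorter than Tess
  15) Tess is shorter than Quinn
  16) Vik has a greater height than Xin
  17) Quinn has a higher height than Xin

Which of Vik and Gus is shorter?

Gus

Gus < Wren and Wren < Tess give Gus < Tess.
Then Tess < Amir extends the chain to Amir.
Then Amir < Xin extends the chain to Xin.
With Xin < Quinn: Gus < Wren < Tess < Amir < Xin < Quinn.
Then Quinn < Vik extends the chain to Vik.
So Gus < Vik; Gus is the shorter of the two.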